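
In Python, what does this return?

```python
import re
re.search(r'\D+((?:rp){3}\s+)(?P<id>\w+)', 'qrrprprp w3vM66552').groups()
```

This matches one or more of a non-digit; then the literal 'rp' repeated 3 times, then one or more of whitespace (captured); then one or more of a word character (captured as 'id').
`re.search` scans for the first position where the pattern succeeds.
The match spans [0:18] → 'qrrprprp w3vM66552'.
Captured: group 1 = 'rprprp ', group 2 = 'w3vM66552'.

('rprprp ', 'w3vM66552')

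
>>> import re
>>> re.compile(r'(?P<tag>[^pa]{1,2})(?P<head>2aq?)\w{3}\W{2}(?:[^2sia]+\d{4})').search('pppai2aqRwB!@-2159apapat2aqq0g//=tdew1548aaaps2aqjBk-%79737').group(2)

The match spans [4:18] → 'i2aqRwB!@-2159'.
Captured: group 1 = 'i', group 2 = '2aq'.

'2aq'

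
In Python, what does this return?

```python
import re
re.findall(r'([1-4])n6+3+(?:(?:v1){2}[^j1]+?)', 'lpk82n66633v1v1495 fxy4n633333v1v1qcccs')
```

Because the quantifier is non-greedy, it stops expanding at the earliest point where the rest of the pattern can succeed.
`findall` collects group 1 from each match (2 total).

['2', '4']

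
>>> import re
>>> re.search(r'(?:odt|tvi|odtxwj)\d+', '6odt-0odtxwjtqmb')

None

Here no position works, so the call returns None.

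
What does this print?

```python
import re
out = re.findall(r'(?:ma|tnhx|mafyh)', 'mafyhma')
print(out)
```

['ma', 'ma']

Alternation isn't longest-match — the leftmost alternative that fits at this position is chosen.
With no groups in the pattern, `findall` gives back each whole match — 2 here.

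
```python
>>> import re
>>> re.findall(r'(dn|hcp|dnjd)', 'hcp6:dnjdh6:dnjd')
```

Alternation tries branches left to right and keeps the first one that lets the overall match succeed at that position.
One capturing group, so `findall` returns just the captured substring from each match — 3 in all.

['hcp', 'dn', 'dn']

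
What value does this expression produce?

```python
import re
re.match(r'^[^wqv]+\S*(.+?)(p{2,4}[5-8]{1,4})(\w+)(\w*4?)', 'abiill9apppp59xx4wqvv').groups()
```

('p', 'pp5', '9xx4wqvv', '')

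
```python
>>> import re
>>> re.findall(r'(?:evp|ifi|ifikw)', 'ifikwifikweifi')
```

['ifi', 'ifi', 'ifi']

Alternation isn't longest-match — the leftmost alternative that fits at this position is chosen.
With no groups in the pattern, `findall` gives back each whole match — 3 here.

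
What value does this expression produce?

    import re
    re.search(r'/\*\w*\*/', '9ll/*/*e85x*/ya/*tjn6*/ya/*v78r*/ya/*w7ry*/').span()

Unlike `match`, `search` isn't anchored — it looks for the pattern anywhere in the string.
The match spans [5:13] → '/*e85x*/'.

(5, 13)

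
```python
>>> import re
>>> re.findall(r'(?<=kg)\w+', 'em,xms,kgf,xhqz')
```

The lookaround is zero-width — it requires the adjacent text to match without consuming it, so the asserted text isn't part of the match.
Scanning left to right: at [9:10] → 'f'.
Since nothing is captured, `findall` lists the 1 matched substring directly.

['f']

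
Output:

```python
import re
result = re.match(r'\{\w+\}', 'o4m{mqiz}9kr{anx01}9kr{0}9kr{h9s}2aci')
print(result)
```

None

With `match`, the pattern is implicitly anchored at the beginning.
Here position 0 doesn't satisfy it, so the call returns None.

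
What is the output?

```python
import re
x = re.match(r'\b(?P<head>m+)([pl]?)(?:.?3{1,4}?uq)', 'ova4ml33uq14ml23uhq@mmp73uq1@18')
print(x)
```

With `match`, the pattern is implicitly anchored at the beginning.
Here position 0 doesn't satisfy it, so the call returns None.

None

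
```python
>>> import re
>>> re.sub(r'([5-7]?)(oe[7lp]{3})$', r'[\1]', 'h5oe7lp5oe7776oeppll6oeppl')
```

'h5oe7lp5oe7776oeppll[6]'

The pattern matches optionally a character in [5-7] (captured); then the literal 'oe', then exactly 3 of one of [7lp] (captured); then anchored at the end.
Matches: at [20:26] → '6oeppl'.
`\1` in the replacement pulls in group 1's text for each match.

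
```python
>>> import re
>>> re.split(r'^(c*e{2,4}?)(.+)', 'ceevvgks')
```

This matches anchored at the start of the string; then zero or more of the literal 'c', then 2 to 4 of a literal 'e' (lazy) (captured); then one or more of any character (captured).
Matches to split on: at [0:8] → 'ceevvgks'.
Because the pattern has a capturing group, `split` also inserts each captured text between the pieces.

['', 'cee', 'vvgks', '']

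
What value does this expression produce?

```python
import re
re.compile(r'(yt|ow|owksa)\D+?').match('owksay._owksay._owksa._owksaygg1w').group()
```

`match` is anchored at position 0; if the pattern doesn't fit there, it returns None.
The match spans [0:3] → 'owk'.

'owk'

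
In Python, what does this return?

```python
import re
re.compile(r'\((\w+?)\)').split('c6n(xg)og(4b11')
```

Matches to split on: at [3:7] → '(xg)'.
With a capturing group present, the delimiter's captured portion is kept in the result list.

['c6n', 'xg', 'og(4b11']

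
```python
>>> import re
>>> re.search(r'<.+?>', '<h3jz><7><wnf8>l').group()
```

'<h3jz>'

Because the quantifier is non-greedy, it stops expanding at the earliest point where the rest of the pattern can succeed.
Unlike `match`, `search` isn't anchored — it looks for the pattern anywhere in the string.
The match spans [0:6] → '<h3jz>'.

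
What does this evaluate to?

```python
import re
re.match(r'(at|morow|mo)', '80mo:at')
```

None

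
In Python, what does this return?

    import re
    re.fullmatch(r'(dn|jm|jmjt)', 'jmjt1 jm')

`re.fullmatch` is like wrapping the pattern in `^…$` (in single-line mode).
Here there's no way to consume every character, so the call returns None.

None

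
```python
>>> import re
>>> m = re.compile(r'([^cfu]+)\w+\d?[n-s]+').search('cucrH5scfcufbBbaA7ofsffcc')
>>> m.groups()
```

This matches one or more of any character except [cfu] (captured); then one or more of a word character, then optionally a digit, then one or more of a character in [n-s].
`re.search` tries every starting position until one works.
The match spans [3:21] → 'rH5scfcufbBbaA7ofs'.
Captured: group 1 = 'rH5s'.

('rH5s',)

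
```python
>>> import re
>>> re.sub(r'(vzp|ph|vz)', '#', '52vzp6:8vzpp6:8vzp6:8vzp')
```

'52#6:8#p6:8#6:8#'

The regex engine tests alternatives in the order written; an earlier branch that matches wins even if a later one would match more.
Matches: at [2:5] → 'vzp'; at [8:11] → 'vzp'; at [15:18] → 'vzp'; at [21:24] → 'vzp'.
`sub` substitutes '#' at each match site.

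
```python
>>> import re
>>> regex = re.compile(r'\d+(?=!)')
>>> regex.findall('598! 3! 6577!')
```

['598', '3', '6577']

Lookahead/lookbehind check context without consuming it, so the matched span excludes the asserted characters.
Walking the string: at [0:3] → '598'; at [5:6] → '3'; at [8:12] → '6577'.
With no groups in the pattern, `findall` gives back each whole match — 3 here.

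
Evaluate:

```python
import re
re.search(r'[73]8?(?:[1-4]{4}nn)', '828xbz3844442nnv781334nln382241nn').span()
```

(25, 33)

The pattern matches one of [73], then optionally a literal '8'; then exactly 4 of a character in [1-4], then the literal 'nn' (non-capturing group).
`re.search` scans for the first position where the pattern succeeds.
The match spans [25:33] → '382241nn'.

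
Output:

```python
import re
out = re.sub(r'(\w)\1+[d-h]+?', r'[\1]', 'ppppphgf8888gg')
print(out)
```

The backreference `\1` re-matches whatever the first group consumed, character for character.
`\1` in the replacement pulls in group 1's text for each match.

[p]gf[8]g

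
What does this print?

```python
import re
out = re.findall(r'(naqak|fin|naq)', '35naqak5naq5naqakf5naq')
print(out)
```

`|` is ordered: at each position the engine commits to the first alternative that works.
Walking the string: at [2:7] match 'naqak', group 1 = 'naqak'; at [8:11] match 'naq', group 1 = 'naq'; at [12:17] match 'naqak', group 1 = 'naqak'; at [19:22] match 'naq', group 1 = 'naq'.
Because there's exactly one group, `findall` drops the full match and keeps group 1 from each hit.

['naqak', 'naq', 'naqak', 'naq']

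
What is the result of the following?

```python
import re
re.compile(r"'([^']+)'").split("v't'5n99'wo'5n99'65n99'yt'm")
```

['v', 't', '5n99', 'wo', '5n99', '65n99', "yt'm"]

Matches to split on: at [1:4] → "'t'"; at [8:12] → "'wo'"; at [16:23] → "'65n99'".
Because the pattern has a capturing group, `split` also inserts each captured text between the pieces.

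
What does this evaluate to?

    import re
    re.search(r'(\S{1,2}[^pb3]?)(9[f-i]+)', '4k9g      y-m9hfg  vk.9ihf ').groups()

This matches 1 to 2 of a non-whitespace character, then optionally any character except [pb3] (captured); then a literal '9', then one or more of a character in [f-i] (captured).
`search` walks the string left to right and returns the first match it finds.
The match spans [0:4] → '4k9g'.
Captured: group 1 = '4k', group 2 = '9g'.

('4k', '9g')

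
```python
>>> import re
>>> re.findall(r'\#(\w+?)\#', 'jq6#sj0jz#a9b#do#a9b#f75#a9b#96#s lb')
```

['sj0jz', 'do', 'f75', '96']

One capturing group, so `findall` returns just the captured substring from each match — 4 in all.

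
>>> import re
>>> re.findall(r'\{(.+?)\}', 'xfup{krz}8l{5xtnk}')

['krz', '5xtnk']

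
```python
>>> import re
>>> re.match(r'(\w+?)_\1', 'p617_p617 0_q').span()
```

A backreference is literal: `\1` must see the identical characters the first group matched.
`re.match` won't scan ahead — the pattern has to work from the very first character.
The match spans [0:9] → 'p617_p617'.
Captured: group 1 = 'p617'.

(0, 9)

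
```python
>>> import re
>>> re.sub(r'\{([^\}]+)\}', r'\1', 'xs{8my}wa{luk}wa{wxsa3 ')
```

The replacement refers to a captured group, so each match is rewritten using its own captured text.

'xs8mywalukwa{wxsa3 '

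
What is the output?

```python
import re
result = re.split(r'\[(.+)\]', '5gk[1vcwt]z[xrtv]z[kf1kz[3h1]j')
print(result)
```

Matches to split on: at [3:29] → '[1vcwt]z[xrtv]z[kf1kz[3h1]'.
The group in the pattern means `split` returns the separators' captures alongside the pieces.

['5gk', '1vcwt]z[xrtv]z[kf1kz[3h1', 'j']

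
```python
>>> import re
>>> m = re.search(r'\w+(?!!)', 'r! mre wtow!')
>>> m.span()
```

(3, 6)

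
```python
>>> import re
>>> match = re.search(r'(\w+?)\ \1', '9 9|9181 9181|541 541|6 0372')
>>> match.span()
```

(0, 3)

After group 1 captures some text, `\1` only succeeds where that same text appears again.
`re.search` tries every starting position until one works.
The match spans [0:3] → '9 9'.
Captured: group 1 = '9'.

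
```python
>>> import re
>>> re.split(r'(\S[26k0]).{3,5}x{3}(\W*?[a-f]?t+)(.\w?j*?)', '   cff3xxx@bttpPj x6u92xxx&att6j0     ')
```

Pattern: a non-whitespace character, then one of [26k0] (captured); then 3 to 5 of any character, then exactly 3 of a literal 'x'; then zero or more of a non-word character (lazy), then optionally a character in [a-f], then one or more of a literal 't' (captured); then any character, then optionally a word character, then zero or more of the literal 'j' (lazy) (captured).
Matches to split on: at [18:32] → 'x6u92xxx&att6j'.
The group in the pattern means `split` returns the separators' captures alongside the pieces.

['   cff3xxx@bttpPj ', 'x6', '&att', '6j', '0     ']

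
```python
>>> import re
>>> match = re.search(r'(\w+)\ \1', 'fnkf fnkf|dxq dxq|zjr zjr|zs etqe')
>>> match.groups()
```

('fnkf',)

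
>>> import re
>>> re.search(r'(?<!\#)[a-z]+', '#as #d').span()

(2, 3)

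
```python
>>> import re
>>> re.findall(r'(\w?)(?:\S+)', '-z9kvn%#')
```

['']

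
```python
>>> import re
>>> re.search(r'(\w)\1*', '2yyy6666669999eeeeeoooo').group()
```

'2'

After group 1 captures some text, `\1` only succeeds where that same text appears again.
The match spans [0:1] → '2'.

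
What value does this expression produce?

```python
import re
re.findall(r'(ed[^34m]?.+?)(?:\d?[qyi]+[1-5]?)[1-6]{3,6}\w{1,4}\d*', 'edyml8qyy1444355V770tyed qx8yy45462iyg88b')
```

['edyml', 'ed qx']

The pattern matches the literal 'ed', then optionally any character except [34m], then one or more of any character (lazy) (captured); then optionally a digit, then one or more of one of [qyi], then optionally a character in [1-5] (non-capturing group); then 3 to 6 of a character in [1-6], then 1 to 4 of a word character, then zero or more of a digit.
Lazy quantifiers expand one character at a time until the remainder of the pattern can match.
Scanning left to right: at [0:20] match 'edyml8qyy1444355V770', group 1 = 'edyml'; at [22:40] match 'ed qx8yy45462iyg88', group 1 = 'ed qx'.
Because there's exactly one group, `findall` drops the full match and keeps group 1 from each hit.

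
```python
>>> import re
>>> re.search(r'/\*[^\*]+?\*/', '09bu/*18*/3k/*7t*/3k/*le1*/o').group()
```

The match spans [4:10] → '/*18*/'.

'/*18*/'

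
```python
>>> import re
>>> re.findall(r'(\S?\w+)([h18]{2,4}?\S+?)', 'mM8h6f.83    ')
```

[('mM', '8h6')]

The pattern matches optionally a non-whitespace character, then one or more of a word character (captured); then 2 to 4 of one of [h18] (lazy), then one or more of a non-whitespace character (lazy) (captured).
Because the quantifier is non-greedy, it stops expanding at the earliest point where the rest of the pattern can succeed.
Matches: at [0:5] match 'mM8h6', groups = ('mM', '8h6').
`findall` packs the 2 group values into a tuple for every match.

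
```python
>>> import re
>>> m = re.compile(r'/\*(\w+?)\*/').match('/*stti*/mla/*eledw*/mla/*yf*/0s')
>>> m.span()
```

(0, 8)

With `match`, the pattern is implicitly anchored at the beginning.
The match spans [0:8] → '/*stti*/'.
Captured: group 1 = 'stti'.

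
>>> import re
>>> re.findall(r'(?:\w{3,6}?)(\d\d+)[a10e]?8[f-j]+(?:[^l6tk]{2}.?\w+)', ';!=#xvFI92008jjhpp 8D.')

['9200']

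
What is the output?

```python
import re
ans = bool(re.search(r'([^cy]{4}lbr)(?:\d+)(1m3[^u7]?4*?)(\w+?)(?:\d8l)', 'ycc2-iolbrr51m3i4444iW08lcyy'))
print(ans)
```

False

Pattern: exactly 4 of any character except [cy], then the literal 'lbr' (captured); then one or more of a digit (non-capturing group); then the literal '1m3', then optionally any character except [u7], then zero or more of a literal '4' (lazy) (captured); then one or more of a word character (lazy) (captured); then a digit, then the literal '8l' (non-capturing group).
`re.search` tries every starting position until one works.
Here the pattern never matches, so the call returns None, and `bool(None)` is False.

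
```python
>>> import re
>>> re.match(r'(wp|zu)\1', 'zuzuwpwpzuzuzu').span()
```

(0, 4)

With `match`, the pattern is implicitly anchored at the beginning.
The match spans [0:4] → 'zuzu'.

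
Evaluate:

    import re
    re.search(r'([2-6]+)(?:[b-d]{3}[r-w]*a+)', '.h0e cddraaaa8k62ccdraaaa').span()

(15, 25)

The match spans [15:25] → '62ccdraaaa'.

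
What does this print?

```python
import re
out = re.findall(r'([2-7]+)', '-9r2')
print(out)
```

['2']

Pattern: one or more of a character in [2-7] (captured).
With a single group, `findall` returns only what that group captured — 1 item.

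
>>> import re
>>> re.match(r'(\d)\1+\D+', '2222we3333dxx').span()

A backreference is literal: `\1` must see the identical characters the first group matched.
`re.match` only tries the pattern at the start of the string.
The match spans [0:6] → '2222we'.
Captured: group 1 = '2'.

(0, 6)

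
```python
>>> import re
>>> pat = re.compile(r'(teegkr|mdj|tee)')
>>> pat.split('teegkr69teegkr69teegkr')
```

['', 'teegkr', '69', 'teegkr', '69', 'teegkr', '']

Alternation tries branches left to right and keeps the first one that lets the overall match succeed at that position.
Matches to split on: at [0:6] → 'teegkr'; at [8:14] → 'teegkr'; at [16:22] → 'teegkr'.
The group in the pattern means `split` returns the separators' captures alongside the pieces.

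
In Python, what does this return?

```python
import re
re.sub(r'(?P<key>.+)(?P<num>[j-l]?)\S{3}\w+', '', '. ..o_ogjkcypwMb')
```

''

Pattern: one or more of any character (captured as 'key'); then optionally a character in [j-l] (captured as 'num'); then exactly 3 of a non-whitespace character, then one or more of a word character.
Every occurrence is swapped for ''.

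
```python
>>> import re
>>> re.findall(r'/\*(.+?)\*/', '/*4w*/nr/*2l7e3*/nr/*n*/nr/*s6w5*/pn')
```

A non-greedy quantifier consumes as few characters as it can — just enough that the remainder of the pattern still matches from where it stops; whatever follows it matches normally.
Matches: at [0:6] match '/*4w*/', group 1 = '4w'; at [8:17] match '/*2l7e3*/', group 1 = '2l7e3'; at [19:24] match '/*n*/', group 1 = 'n'; at [26:34] match '/*s6w5*/', group 1 = 's6w5'.
Because there's exactly one group, `findall` drops the full match and keeps group 1 from each hit.

['4w', '2l7e3', 'n', 's6w5']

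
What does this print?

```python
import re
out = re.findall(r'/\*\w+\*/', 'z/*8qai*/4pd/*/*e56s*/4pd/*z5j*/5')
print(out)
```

['/*8qai*/', '/*e56s*/', '/*z5j*/']

Scanning left to right: at [1:9] → '/*8qai*/'; at [14:22] → '/*e56s*/'; at [25:32] → '/*z5j*/'.
With no groups in the pattern, `findall` gives back each whole match — 3 here.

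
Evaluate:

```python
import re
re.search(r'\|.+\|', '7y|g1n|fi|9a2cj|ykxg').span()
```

(2, 16)

`re.search` scans for the first position where the pattern succeeds.
The match spans [2:16] → '|g1n|fi|9a2cj|'.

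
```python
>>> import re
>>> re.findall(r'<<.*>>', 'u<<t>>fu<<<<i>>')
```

['<<t>>fu<<<<i>>']

Matches: at [1:15] → '<<t>>fu<<<<i>>'.
`findall` yields the raw match text (1 of them) because the pattern has no groups.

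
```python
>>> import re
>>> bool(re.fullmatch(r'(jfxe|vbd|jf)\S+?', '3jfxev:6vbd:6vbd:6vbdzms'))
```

False

`re.fullmatch` requires the pattern to consume the entire string.
Here the pattern can't cover the whole string, so the call returns None, and `bool(None)` is False.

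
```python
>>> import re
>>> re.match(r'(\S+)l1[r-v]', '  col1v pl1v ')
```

`re.match` won't scan ahead — the pattern has to work from the very first character.
Here position 0 doesn't satisfy it, so the call returns None.

None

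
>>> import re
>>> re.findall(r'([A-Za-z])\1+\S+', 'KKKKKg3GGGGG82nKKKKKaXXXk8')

After group 1 captures some text, `\1` only succeeds where that same text appears again.
Scanning left to right: at [0:26] match 'KKKKKg3GGGGG82nKKKKKaXXXk8', group 1 = 'K'.
Because there's exactly one group, `findall` drops the full match and keeps group 1 from the one hit.

['K']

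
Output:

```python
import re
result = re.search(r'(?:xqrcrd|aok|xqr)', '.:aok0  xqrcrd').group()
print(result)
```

aok

Unlike `match`, `search` isn't anchored — it looks for the pattern anywhere in the string.
The match spans [2:5] → 'aok'.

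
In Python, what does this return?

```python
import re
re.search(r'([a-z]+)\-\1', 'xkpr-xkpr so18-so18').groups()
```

('xkpr',)

`\1` is not a pattern — it's the concrete string captured by group 1, re-applied verbatim.
Unlike `match`, `search` isn't anchored — it looks for the pattern anywhere in the string.
The match spans [0:9] → 'xkpr-xkpr'.
Captured: group 1 = 'xkpr'.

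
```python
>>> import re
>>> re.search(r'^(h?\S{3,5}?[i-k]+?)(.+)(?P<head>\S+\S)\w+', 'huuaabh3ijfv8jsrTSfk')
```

None

This matches anchored at the start of the string; then optionally a literal 'h', then 3 to 5 of a non-whitespace character (lazy), then one or more of a character in [i-k] (lazy) (captured); then one or more of any character (captured); then one or more of a non-whitespace character, then a non-whitespace character (captured as 'head'); then one or more of a word character.
Unlike `match`, `search` isn't anchored — it looks for the pattern anywhere in the string.
Here the pattern never matches, so the call returns None.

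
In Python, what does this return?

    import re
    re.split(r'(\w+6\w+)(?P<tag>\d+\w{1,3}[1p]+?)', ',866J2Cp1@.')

Pattern: one or more of a word character, then a literal '6', then one or more of a word character (captured); then one or more of a digit, then 1 to 3 of a word character, then one or more of one of [1p] (lazy) (captured as 'tag').
With a capturing group present, the delimiter's captured portion is kept in the result list.

[',', '866J', '2Cp1', '@.']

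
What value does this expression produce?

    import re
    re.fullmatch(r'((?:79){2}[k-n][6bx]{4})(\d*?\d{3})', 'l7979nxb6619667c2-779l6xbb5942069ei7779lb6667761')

None

Pattern: the literal '79' repeated 2 times, then a character in [k-n], then exactly 4 of one of [6bx] (captured); then zero or more of a digit (lazy), then exactly 3 of a digit (captured).
`re.fullmatch` is like wrapping the pattern in `^…$` (in single-line mode).
Here the string isn't matched end-to-end, so the call returns None.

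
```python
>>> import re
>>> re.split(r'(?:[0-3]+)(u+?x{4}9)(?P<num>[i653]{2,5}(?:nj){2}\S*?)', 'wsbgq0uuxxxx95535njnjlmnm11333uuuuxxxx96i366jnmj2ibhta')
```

['wsbgq', 'uuxxxx9', '5535njnj', 'lmnm11333uuuuxxxx96i366jnmj2ibhta']

Lazy quantifiers expand one character at a time until the remainder of the pattern can match.
The group in the pattern means `split` returns the separators' captures alongside the pieces.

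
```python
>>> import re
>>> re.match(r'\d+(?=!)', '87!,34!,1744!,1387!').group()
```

'87'

The lookaround is zero-width — it requires the adjacent text to match without consuming it, so the asserted text isn't part of the match.
`match` is anchored at position 0; if the pattern doesn't fit there, it returns None.
The match spans [0:2] → '87'.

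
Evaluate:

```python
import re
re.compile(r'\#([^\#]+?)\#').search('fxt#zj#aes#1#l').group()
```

'#zj#'

Unlike `match`, `search` isn't anchored — it looks for the pattern anywhere in the string.
The match spans [3:7] → '#zj#'.
Captured: group 1 = 'zj'.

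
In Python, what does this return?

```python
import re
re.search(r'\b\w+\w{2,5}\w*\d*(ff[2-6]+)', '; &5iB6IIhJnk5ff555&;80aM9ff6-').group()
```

The match spans [3:19] → '5iB6IIhJnk5ff555'.

'5iB6IIhJnk5ff555'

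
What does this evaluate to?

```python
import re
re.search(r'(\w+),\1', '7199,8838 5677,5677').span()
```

A backreference is literal: `\1` must see the identical characters the first group matched.
Unlike `match`, `search` isn't anchored — it looks for the pattern anywhere in the string.
The match spans [10:19] → '5677,5677'.
Captured: group 1 = '5677'.

(10, 19)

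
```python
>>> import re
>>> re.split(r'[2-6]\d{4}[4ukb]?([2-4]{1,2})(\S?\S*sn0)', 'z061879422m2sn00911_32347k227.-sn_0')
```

['z0', '22', 'm2sn0', '0911_32347k227.-sn_0']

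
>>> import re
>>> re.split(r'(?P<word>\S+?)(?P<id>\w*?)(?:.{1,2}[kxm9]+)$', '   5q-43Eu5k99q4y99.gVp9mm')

['   ', '5q-43Eu5k99q4y99.', 'g', '']

The `?` after the quantifier makes it lazy — it takes as little as possible before letting the rest of the pattern try.
Because the pattern has a capturing group, `split` also inserts each captured text between the pieces.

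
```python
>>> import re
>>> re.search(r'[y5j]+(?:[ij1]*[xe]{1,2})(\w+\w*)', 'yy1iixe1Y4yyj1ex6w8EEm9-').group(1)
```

'1Y4yyj1ex6w8EEm9'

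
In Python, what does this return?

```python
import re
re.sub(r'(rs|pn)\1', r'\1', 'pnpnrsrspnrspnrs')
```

'pnrspnrspnrs'

After group 1 captures some text, `\1` only succeeds where that same text appears again.
`\1` in the replacement pulls in group 1's text for each match.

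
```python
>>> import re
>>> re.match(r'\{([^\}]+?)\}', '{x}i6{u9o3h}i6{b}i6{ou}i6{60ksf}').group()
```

'{x}'

`re.match` won't scan ahead — the pattern has to work from the very first character.
The match spans [0:3] → '{x}'.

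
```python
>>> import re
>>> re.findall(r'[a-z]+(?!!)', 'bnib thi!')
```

['bnib', 'th']

`(?!…)`/`(?<!…)` only lets a position through if the neighbouring text does NOT match; no characters are consumed.
Scanning left to right: at [0:4] → 'bnib'; at [5:7] → 'th'.
`findall` yields the raw match text (2 of them) because the pattern has no groups.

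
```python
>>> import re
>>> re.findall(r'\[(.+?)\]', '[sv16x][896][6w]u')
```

['sv16x', '896', '6w']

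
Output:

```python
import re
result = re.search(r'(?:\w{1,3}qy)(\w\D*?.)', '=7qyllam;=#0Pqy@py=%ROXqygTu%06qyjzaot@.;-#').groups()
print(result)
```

This matches 1 to 3 of a word character, then the literal 'qy' (non-capturing group); then a word character, then zero or more of a non-digit (lazy), then any character (captured).
A non-greedy quantifier consumes as few characters as it can — just enough that the remainder of the pattern still matches from where it stops; whatever follows it matches normally.
`re.search` scans for the first position where the pattern succeeds.
The match spans [1:6] → '7qyll'.
Captured: group 1 = 'll'.

('ll',)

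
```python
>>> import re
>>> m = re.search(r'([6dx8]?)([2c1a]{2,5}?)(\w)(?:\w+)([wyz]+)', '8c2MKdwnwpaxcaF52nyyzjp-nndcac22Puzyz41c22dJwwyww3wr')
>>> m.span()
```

(0, 21)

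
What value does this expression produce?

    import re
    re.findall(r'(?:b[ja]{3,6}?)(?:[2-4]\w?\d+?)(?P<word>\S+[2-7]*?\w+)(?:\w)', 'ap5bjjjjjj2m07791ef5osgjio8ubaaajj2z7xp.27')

A non-greedy quantifier consumes as few characters as it can — just enough that the remainder of the pattern still matches from where it stops; whatever follows it matches normally.
With a single group, `findall` returns only what that group captured — 1 item.

['7791ef5osgjio8ubaaajj2z7xp.2']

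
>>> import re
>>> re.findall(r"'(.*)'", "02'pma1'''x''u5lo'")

["pma1'''x''u5lo"]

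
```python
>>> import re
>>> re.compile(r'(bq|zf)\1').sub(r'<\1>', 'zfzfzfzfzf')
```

'<zf><zf>zf'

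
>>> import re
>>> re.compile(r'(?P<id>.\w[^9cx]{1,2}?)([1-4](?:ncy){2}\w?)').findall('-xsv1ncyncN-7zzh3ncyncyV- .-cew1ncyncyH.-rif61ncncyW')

This matches any character, then a word character, then 1 to 2 of any character except [9cx] (lazy) (captured as 'id'); then a character in [1-4], then the literal 'ncy' repeated 2 times, then optionally a word character (captured).
`findall` packs the 2 group values into a tuple for every match.

[('7zzh', '3ncyncyV'), ('-cew', '1ncyncyH')]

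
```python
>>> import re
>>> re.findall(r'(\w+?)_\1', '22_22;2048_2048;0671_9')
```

After group 1 captures some text, `\1` only succeeds where that same text appears again.
Scanning left to right: at [0:5] match '22_22', group 1 = '22'; at [6:15] match '2048_2048', group 1 = '2048'.
`findall` collects group 1 from each match (2 total).

['22', '2048']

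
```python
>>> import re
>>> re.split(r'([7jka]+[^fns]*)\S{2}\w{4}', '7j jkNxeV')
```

This matches one or more of one of [7jka], then zero or more of any character except [fns] (captured); then exactly 2 of a non-whitespace character, then exactly 4 of a word character.
Matches to split on: at [0:9] → '7j jkNxeV'.
The group in the pattern means `split` returns the separators' captures alongside the pieces.

['', '7j ', '']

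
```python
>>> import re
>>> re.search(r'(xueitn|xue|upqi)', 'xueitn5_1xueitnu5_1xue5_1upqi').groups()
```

('xueitn',)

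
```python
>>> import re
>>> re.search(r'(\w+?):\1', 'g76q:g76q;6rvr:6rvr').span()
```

A backreference is literal: `\1` must see the identical characters the first group matched.
`re.search` tries every starting position until one works.
The match spans [0:9] → 'g76q:g76q'.
Captured: group 1 = 'g76q'.

(0, 9)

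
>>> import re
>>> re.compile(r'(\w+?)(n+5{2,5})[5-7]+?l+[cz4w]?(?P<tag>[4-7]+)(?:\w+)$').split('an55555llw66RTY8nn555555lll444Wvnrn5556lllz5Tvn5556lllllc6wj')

Pattern: one or more of a word character (lazy) (captured); then one or more of a literal 'n', then 2 to 5 of the literal '5' (captured); then one or more of a character in [5-7] (lazy); then one or more of a literal 'l', then optionally one of [cz4w]; then one or more of a character in [4-7] (captured as 'tag'); then one or more of a word character (non-capturing group); then anchored at the end.
Matches to split on: at [0:60] → 'an55555llw66RTY8nn555555lll444Wvnrn5556lllz5Tvn5556lllllc6wj'.
Because the pattern has a capturing group, `split` also inserts each captured text between the pieces.

['', 'a', 'n5555', '66', '']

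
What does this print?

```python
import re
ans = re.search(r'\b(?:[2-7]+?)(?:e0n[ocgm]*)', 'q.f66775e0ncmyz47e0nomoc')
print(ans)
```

None

This matches a word boundary (`\b`, zero-width); then one or more of a character in [2-7] (lazy) (non-capturing group); then the literal 'e0n', then zero or more of one of [ocgm] (non-capturing group).
`re.search` tries every starting position until one works.
Here the pattern never matches, so the call returns None.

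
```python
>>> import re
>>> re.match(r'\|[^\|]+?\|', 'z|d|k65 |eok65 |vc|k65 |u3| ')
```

`re.match` won't scan ahead — the pattern has to work from the very first character.
Here position 0 doesn't satisfy it, so the call returns None.

None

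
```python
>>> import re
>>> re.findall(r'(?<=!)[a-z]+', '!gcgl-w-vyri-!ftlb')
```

The `(?=…)`/`(?<=…)` assertion just peeks at neighbouring text; it doesn't advance the match position.
No capturing groups, so `findall` returns the 2 full match strings.

['gcgl', 'ftlb']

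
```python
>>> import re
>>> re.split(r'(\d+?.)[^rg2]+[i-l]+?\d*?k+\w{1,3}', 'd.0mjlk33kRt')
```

The pattern matches one or more of a digit (lazy), then any character (captured); then one or more of any character except [rg2], then one or more of a character in [i-l] (lazy); then zero or more of a digit (lazy), then one or more of a literal 'k', then 1 to 3 of a word character.
The group in the pattern means `split` returns the separators' captures alongside the pieces.

['d.', '0m', '']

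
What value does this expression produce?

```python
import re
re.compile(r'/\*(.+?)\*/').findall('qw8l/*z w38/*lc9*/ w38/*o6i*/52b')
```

['z w38/*lc9', 'o6i']

A non-greedy quantifier consumes as few characters as it can — just enough that the remainder of the pattern still matches from where it stops; whatever follows it matches normally.
`findall` collects group 1 from each match (2 total).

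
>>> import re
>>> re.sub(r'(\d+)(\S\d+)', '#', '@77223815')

'@#'

This matches one or more of a digit (captured); then a non-whitespace character, then one or more of a digit (captured).
Matches: at [1:9] → '77223815'.
Every occurrence is swapped for '#'.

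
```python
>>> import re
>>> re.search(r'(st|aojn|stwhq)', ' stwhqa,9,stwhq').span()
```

(1, 3)

Alternation isn't longest-match — the leftmost alternative that fits at this position is chosen.
`re.search` scans for the first position where the pattern succeeds.
The match spans [1:3] → 'st'.
Captured: group 1 = 'st'.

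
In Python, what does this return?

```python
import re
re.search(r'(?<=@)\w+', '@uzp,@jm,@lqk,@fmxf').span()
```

The lookaround is zero-width — it requires the adjacent text to match without consuming it, so the asserted text isn't part of the match.
The match spans [1:4] → 'uzp'.

(1, 4)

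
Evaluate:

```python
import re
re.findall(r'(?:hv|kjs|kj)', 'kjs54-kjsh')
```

['kjs', 'kjs']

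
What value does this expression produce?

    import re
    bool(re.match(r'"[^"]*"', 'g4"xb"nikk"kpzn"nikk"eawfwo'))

False

`re.match` won't scan ahead — the pattern has to work from the very first character.
Here the string doesn't start with a match, so the call returns None, and `bool(None)` is False.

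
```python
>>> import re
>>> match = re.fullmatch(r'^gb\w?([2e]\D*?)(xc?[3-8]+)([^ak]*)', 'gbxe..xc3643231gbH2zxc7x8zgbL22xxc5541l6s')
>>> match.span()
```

The pattern matches anchored at the start of the string; then the literal 'gb', then optionally a word character; then one of [2e], then zero or more of a non-digit (lazy) (captured); then the literal 'x', then optionally a literal 'c', then one or more of a character in [3-8] (captured); then zero or more of any character except [ak] (captured).
`re.fullmatch` requires the pattern to consume the entire string.
The match spans [0:41] → 'gbxe..xc3643231gbH2zxc7x8zgbL22xxc5541l6s'.
Captured: group 1 = 'e..', group 2 = 'xc3643', group 3 = '231gbH2zxc7x8zgbL22xxc5541l6s'.

(0, 41)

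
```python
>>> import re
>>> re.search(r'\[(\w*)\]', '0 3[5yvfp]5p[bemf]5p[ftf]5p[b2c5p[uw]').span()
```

`re.search` tries every starting position until one works.
The match spans [3:10] → '[5yvfp]'.
Captured: group 1 = '5yvfp'.

(3, 10)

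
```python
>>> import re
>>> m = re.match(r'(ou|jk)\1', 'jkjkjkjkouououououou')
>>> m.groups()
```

The backreference `\1` re-matches whatever the first group consumed, character for character.
`re.match` won't scan ahead — the pattern has to work from the very first character.
The match spans [0:4] → 'jkjk'.
Captured: group 1 = 'jk'.

('jk',)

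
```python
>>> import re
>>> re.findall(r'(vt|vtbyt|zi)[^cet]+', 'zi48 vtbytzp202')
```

With a single group, `findall` returns only what that group captured — 1 item.

['zi']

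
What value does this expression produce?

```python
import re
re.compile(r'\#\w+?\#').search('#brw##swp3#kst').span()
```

(0, 5)

`re.search` tries every starting position until one works.
The match spans [0:5] → '#brw#'.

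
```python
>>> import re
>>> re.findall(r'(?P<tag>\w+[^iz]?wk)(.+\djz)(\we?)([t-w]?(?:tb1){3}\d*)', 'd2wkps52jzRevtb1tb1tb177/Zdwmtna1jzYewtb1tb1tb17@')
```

[('d2wk', 'ps52jzRevtb1tb1tb177/Zdwmtna1jz', 'Ye', 'wtb1tb1tb17')]

Pattern: one or more of a word character, then optionally any character except [iz], then the literal 'wk' (captured as 'tag'); then one or more of any character, then a digit, then the literal 'jz' (captured); then a word character, then optionally a literal 'e' (captured); then optionally a character in [t-w], then the literal 'tb1' repeated 3 times, then zero or more of a digit (captured).
Matches: at [0:48] match 'd2wkps52jzRevtb1tb1tb177/Zdwmtna1jzYewtb1tb1tb17', groups = ('d2wk', 'ps52jzRevtb1tb1tb177/Zdwmtna1jz', 'Ye', 'wtb1tb1tb17').
`findall` packs the 4 group values into a tuple for every match.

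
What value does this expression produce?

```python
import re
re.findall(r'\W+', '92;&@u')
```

[';&@']

This matches one or more of a non-word character.
Matches: at [2:5] → ';&@'.
With no groups in the pattern, `findall` gives back each whole match — 1 here.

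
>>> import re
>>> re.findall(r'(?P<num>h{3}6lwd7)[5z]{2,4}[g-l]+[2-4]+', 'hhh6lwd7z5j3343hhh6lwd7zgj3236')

['hhh6lwd7']

`findall` collects group 1 from the one match (1 total).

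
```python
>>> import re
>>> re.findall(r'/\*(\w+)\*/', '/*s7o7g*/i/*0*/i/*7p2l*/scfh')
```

Matches: at [0:9] match '/*s7o7g*/', group 1 = 's7o7g'; at [10:15] match '/*0*/', group 1 = '0'; at [16:24] match '/*7p2l*/', group 1 = '7p2l'.
`findall` collects group 1 from each match (3 total).

['s7o7g', '0', '7p2l']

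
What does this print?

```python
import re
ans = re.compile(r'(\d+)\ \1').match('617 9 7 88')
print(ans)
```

None

`\1` has to match the exact text group 1 already captured.
With `match`, the pattern is implicitly anchored at the beginning.
Here position 0 doesn't satisfy it, so the call returns None.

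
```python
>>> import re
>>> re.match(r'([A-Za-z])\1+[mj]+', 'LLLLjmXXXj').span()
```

(0, 6)

`\1` is not a pattern — it's the concrete string captured by group 1, re-applied verbatim.
With `match`, the pattern is implicitly anchored at the beginning.
The match spans [0:6] → 'LLLLjm'.
Captured: group 1 = 'L'.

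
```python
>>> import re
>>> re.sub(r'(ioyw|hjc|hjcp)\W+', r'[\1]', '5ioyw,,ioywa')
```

'5[ioyw]ioywa'

`\1` in the replacement pulls in group 1's text for each match.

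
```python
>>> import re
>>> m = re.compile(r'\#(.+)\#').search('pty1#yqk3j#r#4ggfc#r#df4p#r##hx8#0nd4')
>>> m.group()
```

`re.search` tries every starting position until one works.
The match spans [4:33] → '#yqk3j#r#4ggfc#r#df4p#r##hx8#'.
Captured: group 1 = 'yqk3j#r#4ggfc#r#df4p#r##hx8'.

'#yqk3j#r#4ggfc#r#df4p#r##hx8#'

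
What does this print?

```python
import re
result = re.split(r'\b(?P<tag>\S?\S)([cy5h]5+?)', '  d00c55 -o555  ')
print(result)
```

Because the pattern has a capturing group, `split` also inserts each captured text between the pieces.

['  d00c55 -', 'o5', '55', '  ']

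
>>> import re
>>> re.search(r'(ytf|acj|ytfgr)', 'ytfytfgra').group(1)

'ytf'

Unlike `match`, `search` isn't anchored — it looks for the pattern anywhere in the string.
The match spans [0:3] → 'ytf'.
Captured: group 1 = 'ytf'.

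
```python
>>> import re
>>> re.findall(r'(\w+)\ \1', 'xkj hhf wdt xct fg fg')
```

['fg']

`\1` has to match the exact text group 1 already captured.
Scanning left to right: at [16:21] match 'fg fg', group 1 = 'fg'.
With a single group, `findall` returns only what that group captured — 1 item.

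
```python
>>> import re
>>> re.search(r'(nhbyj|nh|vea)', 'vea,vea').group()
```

`search` walks the string left to right and returns the first match it finds.
The match spans [0:3] → 'vea'.
Captured: group 1 = 'vea'.

'vea'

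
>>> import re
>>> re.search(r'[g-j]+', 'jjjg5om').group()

'jjjg'

Pattern: one or more of a character in [g-j].
The match spans [0:4] → 'jjjg'.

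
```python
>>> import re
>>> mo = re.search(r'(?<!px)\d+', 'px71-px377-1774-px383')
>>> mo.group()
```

A negative assertion filters positions out without eating any characters.
The match spans [3:4] → '1'.

'1'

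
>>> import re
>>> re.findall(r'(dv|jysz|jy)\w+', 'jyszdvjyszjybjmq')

Alternation tries branches left to right and keeps the first one that lets the overall match succeed at that position.
Walking the string: at [0:16] match 'jyszdvjyszjybjmq', group 1 = 'jysz'.
Because there's exactly one group, `findall` drops the full match and keeps group 1 from the one hit.

['jysz']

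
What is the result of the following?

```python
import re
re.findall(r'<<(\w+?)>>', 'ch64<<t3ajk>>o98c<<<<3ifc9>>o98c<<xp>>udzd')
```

['t3ajk', '3ifc9', 'xp']

`findall` collects group 1 from each match (3 total).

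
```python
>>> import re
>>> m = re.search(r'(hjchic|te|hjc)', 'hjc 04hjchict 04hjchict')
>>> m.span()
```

(0, 3)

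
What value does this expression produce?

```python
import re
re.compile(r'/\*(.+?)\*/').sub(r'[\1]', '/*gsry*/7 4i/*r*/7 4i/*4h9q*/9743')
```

'[gsry]7 4i[r]7 4i[4h9q]9743'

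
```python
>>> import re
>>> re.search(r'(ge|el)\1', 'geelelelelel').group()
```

A backreference is literal: `\1` must see the identical characters the first group matched.
`re.search` tries every starting position until one works.
The match spans [2:6] → 'elel'.
Captured: group 1 = 'el'.

'elel'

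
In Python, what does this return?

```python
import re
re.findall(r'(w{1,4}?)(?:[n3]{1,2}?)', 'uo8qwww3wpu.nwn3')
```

['www', 'w']

The pattern matches 1 to 4 of a literal 'w' (lazy) (captured); then 1 to 2 of one of [n3] (lazy) (non-capturing group).
Scanning left to right: at [4:8] match 'www3', group 1 = 'www'; at [13:15] match 'wn', group 1 = 'w'.
`findall` collects group 1 from each match (2 total).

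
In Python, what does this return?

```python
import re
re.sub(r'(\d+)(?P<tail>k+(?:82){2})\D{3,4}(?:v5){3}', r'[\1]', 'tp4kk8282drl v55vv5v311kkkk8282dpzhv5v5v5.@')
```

'tp4kk8282drl v55vv5v[311].@'

The pattern matches one or more of a digit (captured); then one or more of a literal 'k', then the literal '82' repeated 2 times (captured as 'tail'); then 3 to 4 of a non-digit, then the literal 'v5' repeated 3 times.
Matches: at [20:41] → '311kkkk8282dpzhv5v5v5'.
Each match is replaced using the text its own group 1 captured.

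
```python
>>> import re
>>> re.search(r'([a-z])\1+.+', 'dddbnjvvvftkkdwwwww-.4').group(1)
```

'd'

A backreference is literal: `\1` must see the identical characters the first group matched.
`re.search` scans for the first position where the pattern succeeds.
The match spans [0:22] → 'dddbnjvvvftkkdwwwww-.4'.
Captured: group 1 = 'd'.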